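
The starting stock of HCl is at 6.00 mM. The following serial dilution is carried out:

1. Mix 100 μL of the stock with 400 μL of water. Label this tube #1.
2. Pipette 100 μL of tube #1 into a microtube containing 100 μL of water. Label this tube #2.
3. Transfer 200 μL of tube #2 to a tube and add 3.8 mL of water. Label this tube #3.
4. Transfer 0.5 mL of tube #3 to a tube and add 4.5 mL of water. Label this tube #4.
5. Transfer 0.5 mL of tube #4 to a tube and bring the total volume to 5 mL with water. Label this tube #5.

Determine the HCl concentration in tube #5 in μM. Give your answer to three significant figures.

Step 1: 100 μL + 400 μL = 500 μL total → factor 500/100 = 5
Step 2: 100 μL + 100 μL = 200 μL total → factor 200/100 = 2
Step 3: 200 μL + 3.8 mL = 4000 μL total → factor 4000/200 = 20
Step 4: 0.5 mL + 4.5 mL = 5 mL total → factor 5/0.5 = 10
Step 5: 0.5 mL brought to 5 mL → factor 5/0.5 = 10
Overall dilution factor = 5 × 2 × 20 × 10 × 10 = 20000
Final = 6.00 mM / 20000 = 0.0003000 mM = 0.300 μM

0.300 μM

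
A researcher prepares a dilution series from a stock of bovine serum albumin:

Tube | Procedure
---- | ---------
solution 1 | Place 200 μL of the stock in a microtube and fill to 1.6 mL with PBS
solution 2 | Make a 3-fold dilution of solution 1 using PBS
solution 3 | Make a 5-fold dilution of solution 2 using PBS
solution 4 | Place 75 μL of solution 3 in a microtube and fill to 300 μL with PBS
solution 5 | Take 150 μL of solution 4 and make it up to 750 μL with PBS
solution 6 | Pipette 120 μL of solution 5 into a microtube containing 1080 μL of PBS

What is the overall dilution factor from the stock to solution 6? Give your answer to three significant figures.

Step 1: 200 μL brought to 1.6 mL → factor 1600/200 = 8
Step 2: 3-fold → factor 3
Step 3: 5-fold → factor 5
Step 4: 75 μL brought to 300 μL → factor 300/75 = 4
Step 5: 150 μL brought to 750 μL → factor 750/150 = 5
Step 6: 120 μL + 1080 μL = 1200 μL total → factor 1200/120 = 10
Overall dilution factor = 8 × 3 × 5 × 4 × 5 × 10 = 24000

2.40 × 10^4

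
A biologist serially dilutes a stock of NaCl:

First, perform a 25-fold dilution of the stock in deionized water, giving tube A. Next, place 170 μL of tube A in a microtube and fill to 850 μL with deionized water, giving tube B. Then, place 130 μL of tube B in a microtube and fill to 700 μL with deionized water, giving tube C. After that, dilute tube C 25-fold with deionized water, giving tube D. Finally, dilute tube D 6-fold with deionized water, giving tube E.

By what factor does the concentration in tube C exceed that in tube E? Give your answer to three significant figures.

Step 1: 25-fold → factor 25
Step 2: 170 μL brought to 850 μL → factor 850/170 = 5
Step 3: 130 μL brought to 700 μL → factor 700/130 = 5.3846
Step 4: 25-fold → factor 25
Step 5: 6-fold → factor 6
Dilution factor to tube C = 673.08; to tube E = 1.0096 × 10^5
[tube C]/[tube E] = (factor to tube E)/(factor to tube C) = 1.0096 × 10^5/673.08 = 150

150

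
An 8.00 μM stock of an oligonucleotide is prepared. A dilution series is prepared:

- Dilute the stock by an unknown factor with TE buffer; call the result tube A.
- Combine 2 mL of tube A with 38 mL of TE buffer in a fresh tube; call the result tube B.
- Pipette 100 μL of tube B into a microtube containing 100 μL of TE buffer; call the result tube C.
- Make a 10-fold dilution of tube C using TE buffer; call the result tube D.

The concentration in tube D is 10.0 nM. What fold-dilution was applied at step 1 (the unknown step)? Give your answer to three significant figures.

Step 1: unknown factor x
Step 2: 2 mL + 38 mL = 40 mL total → factor 40/2 = 20
Step 3: 100 μL + 100 μL = 200 μL total → factor 200/100 = 2
Step 4: 10-fold → factor 10
Product of known-step factors = 400
Overall factor = 8.00 μM / (10.0 nM) = 800
x = 800 / 400 = 2.00

2.00-fold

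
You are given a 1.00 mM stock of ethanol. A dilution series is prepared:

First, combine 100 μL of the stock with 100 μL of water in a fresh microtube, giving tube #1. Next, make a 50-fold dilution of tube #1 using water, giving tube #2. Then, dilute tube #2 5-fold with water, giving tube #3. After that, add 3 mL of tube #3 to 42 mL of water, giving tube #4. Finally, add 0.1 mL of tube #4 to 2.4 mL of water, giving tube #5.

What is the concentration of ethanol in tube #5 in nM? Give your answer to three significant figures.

Step 1: 100 μL + 100 μL = 200 μL total → factor 200/100 = 2
Step 2: 50-fold → factor 50
Step 3: 5-fold → factor 5
Step 4: 3 mL + 42 mL = 45 mL total → factor 45/3 = 15
Step 5: 0.1 mL + 2.4 mL = 2.5 mL total → factor 2.5/0.1 = 25
Overall dilution factor = 2 × 50 × 5 × 15 × 25 = 1.875 × 10^5
Final = 1.00 mM / 1.875 × 10^5 = 5.333 × 10^-6 mM = 5.33 nM

5.33 nM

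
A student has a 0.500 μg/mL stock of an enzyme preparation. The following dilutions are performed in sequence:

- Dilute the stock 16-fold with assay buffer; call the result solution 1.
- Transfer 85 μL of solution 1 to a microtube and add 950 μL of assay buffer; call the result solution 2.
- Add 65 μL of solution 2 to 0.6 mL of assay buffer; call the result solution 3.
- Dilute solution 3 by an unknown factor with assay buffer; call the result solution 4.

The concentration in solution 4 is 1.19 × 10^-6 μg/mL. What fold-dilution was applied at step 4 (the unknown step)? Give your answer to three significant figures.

Step 1: 16-fold → factor 16
Step 2: 85 μL + 950 μL = 1035 μL total → factor 1035/85 = 12.176
Step 3: 65 μL + 0.6 mL = 665 μL total → factor 665/65 = 10.231
Step 4: unknown factor x
Product of known-step factors = 1993.2
Overall factor = 0.500 μg/mL / (1.19 × 10^-6 μg/mL) = 4.2017 × 10^5
x = 4.2017 × 10^5 / 1993.2 = 211

211-fold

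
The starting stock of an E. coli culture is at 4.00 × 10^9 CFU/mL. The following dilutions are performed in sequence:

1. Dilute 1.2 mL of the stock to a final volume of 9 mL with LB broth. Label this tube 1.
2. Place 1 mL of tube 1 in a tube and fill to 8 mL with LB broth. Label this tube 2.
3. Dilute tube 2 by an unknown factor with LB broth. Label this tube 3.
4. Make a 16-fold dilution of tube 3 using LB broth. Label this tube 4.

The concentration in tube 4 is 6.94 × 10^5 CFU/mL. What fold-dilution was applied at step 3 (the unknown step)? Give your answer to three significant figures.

6.00-fold

Step 1: 1.2 mL brought to 9 mL → factor 9/1.2 = 7.5
Step 2: 1 mL brought to 8 mL → factor 8/1 = 8
Step 3: unknown factor x
Step 4: 16-fold → factor 16
Product of known-step factors = 960
Overall factor = 4.00 × 10^9 CFU/mL / (6.94 × 10^5 CFU/mL) = 5763.7
x = 5763.7 / 960 = 6.00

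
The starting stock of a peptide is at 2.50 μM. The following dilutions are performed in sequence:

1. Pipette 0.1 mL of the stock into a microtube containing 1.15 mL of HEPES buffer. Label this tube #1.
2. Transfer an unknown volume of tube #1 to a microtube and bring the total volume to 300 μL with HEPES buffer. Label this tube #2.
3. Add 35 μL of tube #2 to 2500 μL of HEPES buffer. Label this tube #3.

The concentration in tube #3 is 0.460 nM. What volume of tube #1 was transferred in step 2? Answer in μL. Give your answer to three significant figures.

Step 1: 0.1 mL + 1.15 mL = 1.25 mL total → factor 1.25/0.1 = 12.5
Step 2: v brought to 300 μL → factor = 300 μL/v
Step 3: 35 μL + 2500 μL = 2535 μL total → factor 2535/35 = 72.429
Product of known-step factors = 905.36
Overall factor = 2.50 μM / (0.460 nM) = 5434.8
Step-2 factor = 5434.8 / 905.36 = 6.0029
v = 300 μL / 6.0029 = 50.0 μL

50.0 μL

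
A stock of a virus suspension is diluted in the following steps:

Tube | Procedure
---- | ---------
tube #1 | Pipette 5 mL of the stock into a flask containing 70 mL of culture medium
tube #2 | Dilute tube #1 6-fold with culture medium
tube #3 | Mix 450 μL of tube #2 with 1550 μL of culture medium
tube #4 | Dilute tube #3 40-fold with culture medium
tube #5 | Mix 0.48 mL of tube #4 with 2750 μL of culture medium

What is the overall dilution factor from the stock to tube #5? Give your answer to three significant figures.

1.08 × 10^5

Step 1: 5 mL + 70 mL = 75 mL total → factor 75/5 = 15
Step 2: 6-fold → factor 6
Step 3: 450 μL + 1550 μL = 2000 μL total → factor 2000/450 = 4.4444
Step 4: 40-fold → factor 40
Step 5: 0.48 mL + 2750 μL = 3.23 mL total → factor 3.23/0.48 = 6.7292
Overall dilution factor = 15 × 6 × 4.4444 × 40 × 6.7292 = 1.0767 × 10^5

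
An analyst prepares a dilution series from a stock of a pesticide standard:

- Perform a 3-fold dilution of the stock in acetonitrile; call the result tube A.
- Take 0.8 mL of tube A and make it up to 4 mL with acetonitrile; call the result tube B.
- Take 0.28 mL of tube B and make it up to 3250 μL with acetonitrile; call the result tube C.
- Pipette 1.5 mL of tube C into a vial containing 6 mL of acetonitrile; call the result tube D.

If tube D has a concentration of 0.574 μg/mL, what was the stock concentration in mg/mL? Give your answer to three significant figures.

0.500 mg/mL

Step 1: 3-fold → factor 3
Step 2: 0.8 mL brought to 4 mL → factor 4/0.8 = 5
Step 3: 0.28 mL brought to 3250 μL → factor 3.25/0.28 = 11.607
Step 4: 1.5 mL + 6 mL = 7.5 mL total → factor 7.5/1.5 = 5
Overall dilution factor = 3 × 5 × 11.607 × 5 = 870.54
Stock = 0.574 μg/mL × 870.54 = 499.7 μg/mL = 0.500 mg/mL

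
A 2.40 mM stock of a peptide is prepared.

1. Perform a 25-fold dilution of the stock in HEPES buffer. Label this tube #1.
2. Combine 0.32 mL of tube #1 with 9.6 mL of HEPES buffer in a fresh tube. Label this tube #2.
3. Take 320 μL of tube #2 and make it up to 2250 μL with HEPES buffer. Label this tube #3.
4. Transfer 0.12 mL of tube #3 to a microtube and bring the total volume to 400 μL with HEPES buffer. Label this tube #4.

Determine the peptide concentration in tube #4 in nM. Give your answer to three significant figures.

132 nM

Step 1: 25-fold → factor 25
Step 2: 0.32 mL + 9.6 mL = 9.92 mL total → factor 9.92/0.32 = 31
Step 3: 320 μL brought to 2250 μL → factor 2250/320 = 7.0312
Step 4: 0.12 mL brought to 400 μL → factor 0.4/0.12 = 3.3333
Overall dilution factor = 25 × 31 × 7.0312 × 3.3333 = 18164
Final = 2.40 mM / 18164 = 0.0001321 mM = 132 nM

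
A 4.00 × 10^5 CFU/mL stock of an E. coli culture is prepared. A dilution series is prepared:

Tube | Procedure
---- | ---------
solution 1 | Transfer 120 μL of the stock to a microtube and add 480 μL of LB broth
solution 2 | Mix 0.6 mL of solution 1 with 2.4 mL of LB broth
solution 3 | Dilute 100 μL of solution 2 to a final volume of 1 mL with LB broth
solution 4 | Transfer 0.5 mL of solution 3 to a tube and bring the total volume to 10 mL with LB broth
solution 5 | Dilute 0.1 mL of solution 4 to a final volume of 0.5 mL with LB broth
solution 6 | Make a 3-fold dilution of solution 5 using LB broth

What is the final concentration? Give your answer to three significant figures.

Step 1: 120 μL + 480 μL = 600 μL total → factor 600/120 = 5
Step 2: 0.6 mL + 2.4 mL = 3 mL total → factor 3/0.6 = 5
Step 3: 100 μL brought to 1 mL → factor 1000/100 = 10
Step 4: 0.5 mL brought to 10 mL → factor 10/0.5 = 20
Step 5: 0.1 mL brought to 0.5 mL → factor 0.5/0.1 = 5
Step 6: 3-fold → factor 3
Overall dilution factor = 5 × 5 × 10 × 20 × 5 × 3 = 75000
Final = 4.00 × 10^5 CFU/mL / 75000 = 5.33 CFU/mL

5.33 CFU/mL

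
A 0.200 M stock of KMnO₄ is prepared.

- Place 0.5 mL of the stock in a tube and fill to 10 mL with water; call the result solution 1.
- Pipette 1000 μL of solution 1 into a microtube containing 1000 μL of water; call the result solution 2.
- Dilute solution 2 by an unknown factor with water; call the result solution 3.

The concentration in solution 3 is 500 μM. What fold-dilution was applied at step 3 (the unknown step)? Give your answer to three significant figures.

10.0-fold

Step 1: 0.5 mL brought to 10 mL → factor 10/0.5 = 20
Step 2: 1000 μL + 1000 μL = 2000 μL total → factor 2000/1000 = 2
Step 3: unknown factor x
Product of known-step factors = 40
Overall factor = 0.200 M / (500 μM) = 400
x = 400 / 40 = 10.0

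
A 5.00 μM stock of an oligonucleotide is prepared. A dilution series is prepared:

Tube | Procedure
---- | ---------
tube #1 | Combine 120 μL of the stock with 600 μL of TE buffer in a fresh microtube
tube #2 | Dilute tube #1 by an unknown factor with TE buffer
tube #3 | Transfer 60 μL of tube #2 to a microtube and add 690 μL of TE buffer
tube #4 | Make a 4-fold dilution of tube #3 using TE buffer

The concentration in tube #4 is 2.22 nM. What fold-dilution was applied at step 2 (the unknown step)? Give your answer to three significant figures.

Step 1: 120 μL + 600 μL = 720 μL total → factor 720/120 = 6
Step 2: unknown factor x
Step 3: 60 μL + 690 μL = 750 μL total → factor 750/60 = 12.5
Step 4: 4-fold → factor 4
Product of known-step factors = 300
Overall factor = 5.00 μM / (2.22 nM) = 2252.3
x = 2252.3 / 300 = 7.51

7.51-fold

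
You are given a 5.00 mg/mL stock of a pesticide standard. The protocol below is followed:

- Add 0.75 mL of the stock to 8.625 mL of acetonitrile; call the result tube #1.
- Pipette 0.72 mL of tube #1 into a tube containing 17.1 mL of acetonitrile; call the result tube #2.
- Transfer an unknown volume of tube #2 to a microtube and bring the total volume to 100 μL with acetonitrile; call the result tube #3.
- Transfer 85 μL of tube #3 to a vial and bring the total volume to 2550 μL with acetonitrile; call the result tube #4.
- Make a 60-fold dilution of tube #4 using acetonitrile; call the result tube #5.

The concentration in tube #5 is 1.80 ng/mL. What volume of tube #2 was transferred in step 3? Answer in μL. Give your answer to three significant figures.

20.0 μL

Step 1: 0.75 mL + 8.625 mL = 9.375 mL total → factor 9.375/0.75 = 12.5
Step 2: 0.72 mL + 17.1 mL = 17.82 mL total → factor 17.82/0.72 = 24.75
Step 3: v brought to 100 μL → factor = 100 μL/v
Step 4: 85 μL brought to 2550 μL → factor 2550/85 = 30
Step 5: 60-fold → factor 60
Product of known-step factors = 5.5688 × 10^5
Overall factor = 5.00 mg/mL / (1.80 ng/mL) = 2.7778 × 10^6
Step-3 factor = 2.7778 × 10^6 / 5.5688 × 10^5 = 4.9882
v = 100 μL / 4.9882 = 20.0 μL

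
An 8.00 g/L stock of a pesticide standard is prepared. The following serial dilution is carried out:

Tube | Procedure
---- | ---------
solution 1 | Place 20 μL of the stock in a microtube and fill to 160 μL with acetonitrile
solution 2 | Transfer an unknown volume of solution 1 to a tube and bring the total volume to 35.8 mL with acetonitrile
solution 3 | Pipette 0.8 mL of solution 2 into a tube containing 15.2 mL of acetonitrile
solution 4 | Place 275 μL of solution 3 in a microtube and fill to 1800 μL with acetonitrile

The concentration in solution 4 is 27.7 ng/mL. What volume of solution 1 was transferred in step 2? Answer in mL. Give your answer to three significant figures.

Step 1: 20 μL brought to 160 μL → factor 160/20 = 8
Step 2: v brought to 35.8 mL → factor = 35.8 mL/v
Step 3: 0.8 mL + 15.2 mL = 16 mL total → factor 16/0.8 = 20
Step 4: 275 μL brought to 1800 μL → factor 1800/275 = 6.5455
Product of known-step factors = 1047.3
Overall factor = 8.00 g/L / (27.7 ng/mL) = 2.8881 × 10^5
Step-2 factor = 2.8881 × 10^5 / 1047.3 = 275.77
v = 35.8 mL / 275.77 = 0.130 mL

0.130 mL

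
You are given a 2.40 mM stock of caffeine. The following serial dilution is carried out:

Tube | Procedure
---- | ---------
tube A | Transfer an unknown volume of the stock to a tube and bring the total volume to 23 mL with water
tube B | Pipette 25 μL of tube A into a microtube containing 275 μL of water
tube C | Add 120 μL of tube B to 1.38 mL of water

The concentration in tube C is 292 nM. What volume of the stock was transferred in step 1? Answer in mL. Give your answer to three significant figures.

0.420 mL

Step 1: v brought to 23 mL → factor = 23 mL/v
Step 2: 25 μL + 275 μL = 300 μL total → factor 300/25 = 12
Step 3: 120 μL + 1.38 mL = 1500 μL total → factor 1500/120 = 12.5
Product of known-step factors = 150
Overall factor = 2.40 mM / (292 nM) = 8219.2
Step-1 factor = 8219.2 / 150 = 54.795
v = 23 mL / 54.795 = 0.420 mL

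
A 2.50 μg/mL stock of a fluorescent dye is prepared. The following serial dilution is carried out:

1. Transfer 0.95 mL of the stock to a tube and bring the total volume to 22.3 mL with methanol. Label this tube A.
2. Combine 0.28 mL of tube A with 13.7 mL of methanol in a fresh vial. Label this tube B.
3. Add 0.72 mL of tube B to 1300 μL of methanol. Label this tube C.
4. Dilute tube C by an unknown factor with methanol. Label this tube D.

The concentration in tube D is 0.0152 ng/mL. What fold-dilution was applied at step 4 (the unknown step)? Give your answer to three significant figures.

Step 1: 0.95 mL brought to 22.3 mL → factor 22.3/0.95 = 23.474
Step 2: 0.28 mL + 13.7 mL = 13.98 mL total → factor 13.98/0.28 = 49.929
Step 3: 0.72 mL + 1300 μL = 2.02 mL total → factor 2.02/0.72 = 2.8056
Step 4: unknown factor x
Product of known-step factors = 3288.1
Overall factor = 2.50 μg/mL / (0.0152 ng/mL) = 1.6447 × 10^5
x = 1.6447 × 10^5 / 3288.1 = 50.0

50.0-fold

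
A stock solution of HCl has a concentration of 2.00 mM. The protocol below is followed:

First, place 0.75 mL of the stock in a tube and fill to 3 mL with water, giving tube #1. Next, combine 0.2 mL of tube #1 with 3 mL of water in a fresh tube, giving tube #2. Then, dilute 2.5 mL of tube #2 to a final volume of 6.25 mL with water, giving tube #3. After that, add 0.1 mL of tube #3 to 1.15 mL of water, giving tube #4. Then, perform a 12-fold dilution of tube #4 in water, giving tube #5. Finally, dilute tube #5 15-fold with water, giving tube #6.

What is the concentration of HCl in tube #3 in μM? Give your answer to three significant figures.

12.5 μM

Step 1: 0.75 mL brought to 3 mL → factor 3/0.75 = 4
Step 2: 0.2 mL + 3 mL = 3.2 mL total → factor 3.2/0.2 = 16
Step 3: 2.5 mL brought to 6.25 mL → factor 6.25/2.5 = 2.5
Dilution factor through tube #3 = 4 × 16 × 2.5 = 160
[tube #3] = 2.00 mM / 160 = 0.01250 mM = 12.5 μM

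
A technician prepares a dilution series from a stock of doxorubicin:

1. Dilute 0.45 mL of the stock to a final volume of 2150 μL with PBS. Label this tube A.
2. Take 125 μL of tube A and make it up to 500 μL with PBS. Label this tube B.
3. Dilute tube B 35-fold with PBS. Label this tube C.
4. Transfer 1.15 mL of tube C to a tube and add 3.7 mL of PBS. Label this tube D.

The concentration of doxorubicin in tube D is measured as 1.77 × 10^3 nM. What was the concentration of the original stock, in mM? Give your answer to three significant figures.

Step 1: 0.45 mL brought to 2150 μL → factor 2.15/0.45 = 4.7778
Step 2: 125 μL brought to 500 μL → factor 500/125 = 4
Step 3: 35-fold → factor 35
Step 4: 1.15 mL + 3.7 mL = 4.85 mL total → factor 4.85/1.15 = 4.2174
Overall dilution factor = 4.7778 × 4 × 35 × 4.2174 = 2821
Stock = 1.77 × 10^3 nM × 2821 = 4.993 × 10^6 nM = 4.99 mM

4.99 mM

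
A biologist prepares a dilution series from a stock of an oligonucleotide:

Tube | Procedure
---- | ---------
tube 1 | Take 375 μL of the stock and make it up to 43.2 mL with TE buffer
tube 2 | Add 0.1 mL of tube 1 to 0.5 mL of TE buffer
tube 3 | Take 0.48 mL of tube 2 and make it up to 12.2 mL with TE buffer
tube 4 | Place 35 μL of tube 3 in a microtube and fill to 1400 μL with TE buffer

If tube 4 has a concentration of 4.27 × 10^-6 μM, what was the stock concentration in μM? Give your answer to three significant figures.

3.00 μM

Step 1: 375 μL brought to 43.2 mL → factor 43200/375 = 115.2
Step 2: 0.1 mL + 0.5 mL = 0.6 mL total → factor 0.6/0.1 = 6
Step 3: 0.48 mL brought to 12.2 mL → factor 12.2/0.48 = 25.417
Step 4: 35 μL brought to 1400 μL → factor 1400/35 = 40
Overall dilution factor = 115.2 × 6 × 25.417 × 40 = 7.0272 × 10^5
Stock = 4.27 × 10^-6 μM × 7.0272 × 10^5 = 3.00 μM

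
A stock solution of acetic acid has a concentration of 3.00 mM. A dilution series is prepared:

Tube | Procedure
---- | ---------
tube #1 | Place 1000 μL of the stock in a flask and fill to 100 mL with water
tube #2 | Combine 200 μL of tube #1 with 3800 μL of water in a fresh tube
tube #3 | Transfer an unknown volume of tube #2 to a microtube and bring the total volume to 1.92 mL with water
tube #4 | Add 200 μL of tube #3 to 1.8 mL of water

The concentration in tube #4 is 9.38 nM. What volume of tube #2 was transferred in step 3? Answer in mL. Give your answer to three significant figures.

Step 1: 1000 μL brought to 100 mL → factor 1 × 10^5/1000 = 100
Step 2: 200 μL + 3800 μL = 4000 μL total → factor 4000/200 = 20
Step 3: v brought to 1.92 mL → factor = 1.92 mL/v
Step 4: 200 μL + 1.8 mL = 2000 μL total → factor 2000/200 = 10
Product of known-step factors = 20000
Overall factor = 3.00 mM / (9.38 nM) = 3.1983 × 10^5
Step-3 factor = 3.1983 × 10^5 / 20000 = 15.991
v = 1.92 mL / 15.991 = 0.120 mL

0.120 mL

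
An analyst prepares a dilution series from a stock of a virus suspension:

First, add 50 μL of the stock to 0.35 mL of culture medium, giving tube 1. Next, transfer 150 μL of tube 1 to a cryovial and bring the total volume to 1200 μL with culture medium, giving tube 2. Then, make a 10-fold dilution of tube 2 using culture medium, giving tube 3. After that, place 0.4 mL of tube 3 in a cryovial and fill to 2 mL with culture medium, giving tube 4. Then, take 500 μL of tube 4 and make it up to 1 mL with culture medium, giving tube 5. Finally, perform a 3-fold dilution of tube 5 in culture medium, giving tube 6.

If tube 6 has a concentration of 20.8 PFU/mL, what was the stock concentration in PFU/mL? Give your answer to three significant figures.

Step 1: 50 μL + 0.35 mL = 400 μL total → factor 400/50 = 8
Step 2: 150 μL brought to 1200 μL → factor 1200/150 = 8
Step 3: 10-fold → factor 10
Step 4: 0.4 mL brought to 2 mL → factor 2/0.4 = 5
Step 5: 500 μL brought to 1 mL → factor 1000/500 = 2
Step 6: 3-fold → factor 3
Overall dilution factor = 8 × 8 × 10 × 5 × 2 × 3 = 19200
Stock = 20.8 PFU/mL × 19200 = 3.99 × 10^5 PFU/mL

3.99 × 10^5 PFU/mL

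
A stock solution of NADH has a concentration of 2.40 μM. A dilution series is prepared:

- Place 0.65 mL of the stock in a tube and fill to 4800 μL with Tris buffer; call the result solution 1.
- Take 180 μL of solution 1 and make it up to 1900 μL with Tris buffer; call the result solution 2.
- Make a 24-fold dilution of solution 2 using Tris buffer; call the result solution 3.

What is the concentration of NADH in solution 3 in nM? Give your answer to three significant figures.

Step 1: 0.65 mL brought to 4800 μL → factor 4.8/0.65 = 7.3846
Step 2: 180 μL brought to 1900 μL → factor 1900/180 = 10.556
Step 3: 24-fold → factor 24
Overall dilution factor = 7.3846 × 10.556 × 24 = 1870.8
Final = 2.40 μM / 1870.8 = 0.001283 μM = 1.28 nM

1.28 nM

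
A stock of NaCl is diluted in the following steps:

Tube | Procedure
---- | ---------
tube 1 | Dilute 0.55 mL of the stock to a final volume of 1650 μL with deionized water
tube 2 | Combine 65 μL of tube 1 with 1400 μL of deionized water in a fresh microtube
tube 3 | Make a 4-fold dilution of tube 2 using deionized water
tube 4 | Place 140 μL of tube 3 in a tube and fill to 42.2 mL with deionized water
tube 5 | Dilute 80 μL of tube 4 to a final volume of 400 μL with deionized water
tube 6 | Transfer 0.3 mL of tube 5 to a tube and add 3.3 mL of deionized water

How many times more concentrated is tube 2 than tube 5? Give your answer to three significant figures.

Step 1: 0.55 mL brought to 1650 μL → factor 1.65/0.55 = 3
Step 2: 65 μL + 1400 μL = 1465 μL total → factor 1465/65 = 22.538
Step 3: 4-fold → factor 4
Step 4: 140 μL brought to 42.2 mL → factor 42200/140 = 301.43
Step 5: 80 μL brought to 400 μL → factor 400/80 = 5
Dilution factor to tube 2 = 67.615; to tube 5 = 4.0762 × 10^5
[tube 2]/[tube 5] = (factor to tube 5)/(factor to tube 2) = 4.0762 × 10^5/67.615 = 6.03 × 10^3

6.03 × 10^3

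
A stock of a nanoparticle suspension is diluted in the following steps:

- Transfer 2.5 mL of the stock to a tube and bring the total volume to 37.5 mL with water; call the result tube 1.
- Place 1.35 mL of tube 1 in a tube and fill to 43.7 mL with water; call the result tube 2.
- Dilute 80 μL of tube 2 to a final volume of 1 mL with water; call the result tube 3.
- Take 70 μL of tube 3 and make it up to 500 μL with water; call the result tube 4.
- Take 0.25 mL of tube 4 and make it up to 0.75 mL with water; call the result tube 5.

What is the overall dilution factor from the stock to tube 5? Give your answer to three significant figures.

Step 1: 2.5 mL brought to 37.5 mL → factor 37.5/2.5 = 15
Step 2: 1.35 mL brought to 43.7 mL → factor 43.7/1.35 = 32.37
Step 3: 80 μL brought to 1 mL → factor 1000/80 = 12.5
Step 4: 70 μL brought to 500 μL → factor 500/70 = 7.1429
Step 5: 0.25 mL brought to 0.75 mL → factor 0.75/0.25 = 3
Overall dilution factor = 15 × 32.37 × 12.5 × 7.1429 × 3 = 1.3006 × 10^5

1.30 × 10^5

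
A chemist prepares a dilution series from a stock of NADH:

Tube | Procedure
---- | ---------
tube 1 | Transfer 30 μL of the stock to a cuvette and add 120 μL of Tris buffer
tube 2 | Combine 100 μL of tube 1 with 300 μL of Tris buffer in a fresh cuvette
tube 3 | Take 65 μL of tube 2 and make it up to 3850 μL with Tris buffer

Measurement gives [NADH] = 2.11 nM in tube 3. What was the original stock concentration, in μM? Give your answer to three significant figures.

Step 1: 30 μL + 120 μL = 150 μL total → factor 150/30 = 5
Step 2: 100 μL + 300 μL = 400 μL total → factor 400/100 = 4
Step 3: 65 μL brought to 3850 μL → factor 3850/65 = 59.231
Overall dilution factor = 5 × 4 × 59.231 = 1184.6
Stock = 2.11 nM × 1184.6 = 2500 nM = 2.50 μM

2.50 μM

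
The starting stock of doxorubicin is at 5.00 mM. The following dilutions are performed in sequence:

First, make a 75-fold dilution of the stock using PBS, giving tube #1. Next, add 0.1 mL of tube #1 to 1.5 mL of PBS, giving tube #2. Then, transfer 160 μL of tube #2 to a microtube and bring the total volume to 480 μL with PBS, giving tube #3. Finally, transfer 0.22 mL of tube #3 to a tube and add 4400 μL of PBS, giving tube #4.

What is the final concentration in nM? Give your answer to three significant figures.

66.1 nM

Step 1: 75-fold → factor 75
Step 2: 0.1 mL + 1.5 mL = 1.6 mL total → factor 1.6/0.1 = 16
Step 3: 160 μL brought to 480 μL → factor 480/160 = 3
Step 4: 0.22 mL + 4400 μL = 4.62 mL total → factor 4.62/0.22 = 21
Overall dilution factor = 75 × 16 × 3 × 21 = 75600
Final = 5.00 mM / 75600 = 6.614 × 10^-5 mM = 66.1 nM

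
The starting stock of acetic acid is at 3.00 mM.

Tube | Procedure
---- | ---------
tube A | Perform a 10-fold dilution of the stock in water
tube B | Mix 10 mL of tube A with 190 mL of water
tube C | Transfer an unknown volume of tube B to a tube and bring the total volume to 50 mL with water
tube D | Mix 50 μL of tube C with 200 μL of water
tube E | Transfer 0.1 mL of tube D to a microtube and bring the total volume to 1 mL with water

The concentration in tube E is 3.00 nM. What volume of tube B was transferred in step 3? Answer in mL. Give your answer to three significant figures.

0.500 mL

Step 1: 10-fold → factor 10
Step 2: 10 mL + 190 mL = 200 mL total → factor 200/10 = 20
Step 3: v brought to 50 mL → factor = 50 mL/v
Step 4: 50 μL + 200 μL = 250 μL total → factor 250/50 = 5
Step 5: 0.1 mL brought to 1 mL → factor 1/0.1 = 10
Product of known-step factors = 10000
Overall factor = 3.00 mM / (3.00 nM) = 1 × 10^6
Step-3 factor = 1 × 10^6 / 10000 = 100
v = 50 mL / 100 = 0.500 mL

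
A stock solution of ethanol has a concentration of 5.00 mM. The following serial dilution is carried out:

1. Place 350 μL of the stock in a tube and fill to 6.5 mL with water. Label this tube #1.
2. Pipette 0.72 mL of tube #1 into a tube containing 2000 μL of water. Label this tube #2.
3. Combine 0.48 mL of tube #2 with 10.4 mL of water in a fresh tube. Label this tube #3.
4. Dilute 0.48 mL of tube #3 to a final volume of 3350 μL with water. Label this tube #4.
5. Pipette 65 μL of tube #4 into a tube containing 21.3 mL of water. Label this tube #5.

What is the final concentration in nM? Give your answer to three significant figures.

Step 1: 350 μL brought to 6.5 mL → factor 6500/350 = 18.571
Step 2: 0.72 mL + 2000 μL = 2.72 mL total → factor 2.72/0.72 = 3.7778
Step 3: 0.48 mL + 10.4 mL = 10.88 mL total → factor 10.88/0.48 = 22.667
Step 4: 0.48 mL brought to 3350 μL → factor 3.35/0.48 = 6.9792
Step 5: 65 μL + 21.3 mL = 21365 μL total → factor 21365/65 = 328.69
Overall dilution factor = 18.571 × 3.7778 × 22.667 × 6.9792 × 328.69 = 3.6481 × 10^6
Final = 5.00 mM / 3.6481 × 10^6 = 1.371 × 10^-6 mM = 1.37 nM

1.37 nM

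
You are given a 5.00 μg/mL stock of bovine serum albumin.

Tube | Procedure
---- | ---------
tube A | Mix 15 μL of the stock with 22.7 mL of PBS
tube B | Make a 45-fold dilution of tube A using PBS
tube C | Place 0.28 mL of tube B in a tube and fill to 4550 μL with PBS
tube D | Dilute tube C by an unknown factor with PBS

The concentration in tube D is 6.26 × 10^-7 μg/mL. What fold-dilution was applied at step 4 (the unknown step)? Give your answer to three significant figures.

Step 1: 15 μL + 22.7 mL = 22715 μL total → factor 22715/15 = 1514.3
Step 2: 45-fold → factor 45
Step 3: 0.28 mL brought to 4550 μL → factor 4.55/0.28 = 16.25
Step 4: unknown factor x
Product of known-step factors = 1.1074 × 10^6
Overall factor = 5.00 μg/mL / (6.26 × 10^-7 μg/mL) = 7.9872 × 10^6
x = 7.9872 × 10^6 / 1.1074 × 10^6 = 7.21

7.21-fold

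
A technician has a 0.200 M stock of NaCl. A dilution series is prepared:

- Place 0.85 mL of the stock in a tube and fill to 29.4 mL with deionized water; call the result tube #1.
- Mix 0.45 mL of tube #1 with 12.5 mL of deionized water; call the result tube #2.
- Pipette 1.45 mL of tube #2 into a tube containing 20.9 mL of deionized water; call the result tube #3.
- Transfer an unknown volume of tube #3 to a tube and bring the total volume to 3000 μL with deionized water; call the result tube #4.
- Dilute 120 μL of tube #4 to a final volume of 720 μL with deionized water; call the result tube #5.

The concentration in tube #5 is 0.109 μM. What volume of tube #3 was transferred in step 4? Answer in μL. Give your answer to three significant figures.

151 μL

Step 1: 0.85 mL brought to 29.4 mL → factor 29.4/0.85 = 34.588
Step 2: 0.45 mL + 12.5 mL = 12.95 mL total → factor 12.95/0.45 = 28.778
Step 3: 1.45 mL + 20.9 mL = 22.35 mL total → factor 22.35/1.45 = 15.414
Step 4: v brought to 3000 μL → factor = 3000 μL/v
Step 5: 120 μL brought to 720 μL → factor 720/120 = 6
Product of known-step factors = 92055
Overall factor = 0.200 M / (0.109 μM) = 1.8349 × 10^6
Step-4 factor = 1.8349 × 10^6 / 92055 = 19.932
v = 3000 μL / 19.932 = 151 μL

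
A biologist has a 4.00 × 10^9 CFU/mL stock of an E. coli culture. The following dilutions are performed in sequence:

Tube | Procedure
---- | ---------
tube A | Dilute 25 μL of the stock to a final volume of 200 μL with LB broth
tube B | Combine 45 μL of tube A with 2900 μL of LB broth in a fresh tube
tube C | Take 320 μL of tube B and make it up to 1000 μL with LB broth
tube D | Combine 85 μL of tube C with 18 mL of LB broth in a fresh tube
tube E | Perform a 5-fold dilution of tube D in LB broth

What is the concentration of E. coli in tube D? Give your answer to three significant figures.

1.15 × 10^4 CFU/mL

Step 1: 25 μL brought to 200 μL → factor 200/25 = 8
Step 2: 45 μL + 2900 μL = 2945 μL total → factor 2945/45 = 65.444
Step 3: 320 μL brought to 1000 μL → factor 1000/320 = 3.125
Step 4: 85 μL + 18 mL = 18085 μL total → factor 18085/85 = 212.76
Dilution factor through tube D = 8 × 65.444 × 3.125 × 212.76 = 3.4811 × 10^5
[tube D] = 4.00 × 10^9 CFU/mL / 3.4811 × 10^5 = 1.15 × 10^4 CFU/mL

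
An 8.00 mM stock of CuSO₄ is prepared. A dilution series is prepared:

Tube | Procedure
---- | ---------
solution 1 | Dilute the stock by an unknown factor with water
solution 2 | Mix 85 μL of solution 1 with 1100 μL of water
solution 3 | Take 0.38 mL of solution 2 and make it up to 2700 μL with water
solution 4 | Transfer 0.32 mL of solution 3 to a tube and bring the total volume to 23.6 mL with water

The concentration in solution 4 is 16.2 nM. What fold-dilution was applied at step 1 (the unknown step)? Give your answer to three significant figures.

67.6-fold

Step 1: unknown factor x
Step 2: 85 μL + 1100 μL = 1185 μL total → factor 1185/85 = 13.941
Step 3: 0.38 mL brought to 2700 μL → factor 2.7/0.38 = 7.1053
Step 4: 0.32 mL brought to 23.6 mL → factor 23.6/0.32 = 73.75
Product of known-step factors = 7305.4
Overall factor = 8.00 mM / (16.2 nM) = 4.9383 × 10^5
x = 4.9383 × 10^5 / 7305.4 = 67.6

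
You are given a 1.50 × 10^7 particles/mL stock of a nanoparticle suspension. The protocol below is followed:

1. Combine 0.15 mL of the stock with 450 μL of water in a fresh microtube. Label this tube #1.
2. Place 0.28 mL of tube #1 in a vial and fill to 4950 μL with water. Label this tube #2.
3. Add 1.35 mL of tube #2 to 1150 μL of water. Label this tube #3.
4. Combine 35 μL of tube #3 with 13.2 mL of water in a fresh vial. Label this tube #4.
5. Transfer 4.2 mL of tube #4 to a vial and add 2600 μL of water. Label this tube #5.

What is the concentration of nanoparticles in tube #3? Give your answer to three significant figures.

Step 1: 0.15 mL + 450 μL = 0.6 mL total → factor 0.6/0.15 = 4
Step 2: 0.28 mL brought to 4950 μL → factor 4.95/0.28 = 17.679
Step 3: 1.35 mL + 1150 μL = 2.5 mL total → factor 2.5/1.35 = 1.8519
Dilution factor through tube #3 = 4 × 17.679 × 1.8519 = 130.95
[tube #3] = 1.50 × 10^7 particles/mL / 130.95 = 1.15 × 10^5 particles/mL

1.15 × 10^5 particles/mL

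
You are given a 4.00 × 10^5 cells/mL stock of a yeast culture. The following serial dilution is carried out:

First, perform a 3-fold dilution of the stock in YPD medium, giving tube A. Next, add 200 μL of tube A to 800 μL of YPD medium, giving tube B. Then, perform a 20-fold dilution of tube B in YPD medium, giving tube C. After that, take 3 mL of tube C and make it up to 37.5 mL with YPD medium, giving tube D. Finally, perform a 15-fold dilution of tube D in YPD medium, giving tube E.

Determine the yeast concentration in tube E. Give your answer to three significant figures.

Step 1: 3-fold → factor 3
Step 2: 200 μL + 800 μL = 1000 μL total → factor 1000/200 = 5
Step 3: 20-fold → factor 20
Step 4: 3 mL brought to 37.5 mL → factor 37.5/3 = 12.5
Step 5: 15-fold → factor 15
Overall dilution factor = 3 × 5 × 20 × 12.5 × 15 = 56250
Final = 4.00 × 10^5 cells/mL / 56250 = 7.11 cells/mL

7.11 cells/mL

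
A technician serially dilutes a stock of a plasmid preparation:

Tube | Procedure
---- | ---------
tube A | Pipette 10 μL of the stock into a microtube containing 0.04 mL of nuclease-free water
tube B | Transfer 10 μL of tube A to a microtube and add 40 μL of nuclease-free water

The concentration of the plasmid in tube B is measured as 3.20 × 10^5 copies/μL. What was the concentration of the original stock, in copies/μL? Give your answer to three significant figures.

Step 1: 10 μL + 0.04 mL = 50 μL total → factor 50/10 = 5
Step 2: 10 μL + 40 μL = 50 μL total → factor 50/10 = 5
Overall dilution factor = 5 × 5 = 25
Stock = 3.20 × 10^5 copies/μL × 25 = 8.00 × 10^6 copies/μL

8.00 × 10^6 copies/μL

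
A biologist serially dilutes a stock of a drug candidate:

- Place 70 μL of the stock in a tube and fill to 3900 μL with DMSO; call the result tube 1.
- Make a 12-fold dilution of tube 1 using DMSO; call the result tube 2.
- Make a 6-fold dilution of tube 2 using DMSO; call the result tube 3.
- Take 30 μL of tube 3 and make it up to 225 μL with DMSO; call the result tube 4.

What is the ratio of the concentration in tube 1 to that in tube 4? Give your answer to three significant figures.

Step 1: 70 μL brought to 3900 μL → factor 3900/70 = 55.714
Step 2: 12-fold → factor 12
Step 3: 6-fold → factor 6
Step 4: 30 μL brought to 225 μL → factor 225/30 = 7.5
Dilution factor to tube 1 = 55.714; to tube 4 = 30086
[tube 1]/[tube 4] = (factor to tube 4)/(factor to tube 1) = 30086/55.714 = 540

540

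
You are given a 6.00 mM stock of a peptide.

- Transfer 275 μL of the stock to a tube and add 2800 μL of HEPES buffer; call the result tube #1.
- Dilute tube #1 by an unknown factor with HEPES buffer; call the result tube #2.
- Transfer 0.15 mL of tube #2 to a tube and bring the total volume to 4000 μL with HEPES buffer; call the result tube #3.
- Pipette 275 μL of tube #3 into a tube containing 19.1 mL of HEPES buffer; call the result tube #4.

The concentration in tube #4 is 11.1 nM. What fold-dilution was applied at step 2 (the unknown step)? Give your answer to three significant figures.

25.7-fold

Step 1: 275 μL + 2800 μL = 3075 μL total → factor 3075/275 = 11.182
Step 2: unknown factor x
Step 3: 0.15 mL brought to 4000 μL → factor 4/0.15 = 26.667
Step 4: 275 μL + 19.1 mL = 19375 μL total → factor 19375/275 = 70.455
Product of known-step factors = 21008
Overall factor = 6.00 mM / (11.1 nM) = 5.4054 × 10^5
x = 5.4054 × 10^5 / 21008 = 25.7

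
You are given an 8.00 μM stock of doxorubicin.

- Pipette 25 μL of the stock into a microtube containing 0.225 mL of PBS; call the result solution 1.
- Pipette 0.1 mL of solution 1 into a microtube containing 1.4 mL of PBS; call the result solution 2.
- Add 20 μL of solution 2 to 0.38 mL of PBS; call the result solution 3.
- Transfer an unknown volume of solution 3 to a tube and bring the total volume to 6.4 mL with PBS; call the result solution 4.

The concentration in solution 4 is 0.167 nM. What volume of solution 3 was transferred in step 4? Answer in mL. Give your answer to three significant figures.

0.401 mL

Step 1: 25 μL + 0.225 mL = 250 μL total → factor 250/25 = 10
Step 2: 0.1 mL + 1.4 mL = 1.5 mL total → factor 1.5/0.1 = 15
Step 3: 20 μL + 0.38 mL = 400 μL total → factor 400/20 = 20
Step 4: v brought to 6.4 mL → factor = 6.4 mL/v
Product of known-step factors = 3000
Overall factor = 8.00 μM / (0.167 nM) = 47904
Step-4 factor = 47904 / 3000 = 15.968
v = 6.4 mL / 15.968 = 0.401 mL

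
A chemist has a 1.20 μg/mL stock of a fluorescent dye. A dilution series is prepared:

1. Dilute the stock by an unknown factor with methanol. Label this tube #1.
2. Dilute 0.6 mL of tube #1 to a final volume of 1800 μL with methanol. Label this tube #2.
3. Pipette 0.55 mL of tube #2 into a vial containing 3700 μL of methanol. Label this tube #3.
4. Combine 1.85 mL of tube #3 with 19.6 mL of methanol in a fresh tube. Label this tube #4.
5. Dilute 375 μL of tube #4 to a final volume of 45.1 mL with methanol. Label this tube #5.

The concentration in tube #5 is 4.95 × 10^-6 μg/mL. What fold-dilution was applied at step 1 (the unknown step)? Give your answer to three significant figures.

Step 1: unknown factor x
Step 2: 0.6 mL brought to 1800 μL → factor 1.8/0.6 = 3
Step 3: 0.55 mL + 3700 μL = 4.25 mL total → factor 4.25/0.55 = 7.7273
Step 4: 1.85 mL + 19.6 mL = 21.45 mL total → factor 21.45/1.85 = 11.595
Step 5: 375 μL brought to 45.1 mL → factor 45100/375 = 120.27
Product of known-step factors = 32326
Overall factor = 1.20 μg/mL / (4.95 × 10^-6 μg/mL) = 2.4242 × 10^5
x = 2.4242 × 10^5 / 32326 = 7.50

7.50-fold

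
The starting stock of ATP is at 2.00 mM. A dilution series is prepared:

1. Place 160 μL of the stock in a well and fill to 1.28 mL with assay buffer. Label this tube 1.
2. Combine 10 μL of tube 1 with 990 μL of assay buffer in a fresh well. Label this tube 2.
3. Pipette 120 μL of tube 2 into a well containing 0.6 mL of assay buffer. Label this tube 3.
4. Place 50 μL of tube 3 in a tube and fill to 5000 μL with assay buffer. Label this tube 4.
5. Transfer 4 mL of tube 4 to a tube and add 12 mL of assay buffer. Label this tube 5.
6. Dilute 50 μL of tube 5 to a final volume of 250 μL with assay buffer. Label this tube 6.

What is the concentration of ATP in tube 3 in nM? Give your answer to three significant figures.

417 nM

Step 1: 160 μL brought to 1.28 mL → factor 1280/160 = 8
Step 2: 10 μL + 990 μL = 1000 μL total → factor 1000/10 = 100
Step 3: 120 μL + 0.6 mL = 720 μL total → factor 720/120 = 6
Dilution factor through tube 3 = 8 × 100 × 6 = 4800
[tube 3] = 2.00 mM / 4800 = 0.0004167 mM = 417 nM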